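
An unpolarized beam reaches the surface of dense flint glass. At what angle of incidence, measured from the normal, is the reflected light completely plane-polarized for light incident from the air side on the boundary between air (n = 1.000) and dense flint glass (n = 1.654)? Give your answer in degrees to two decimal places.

Brewster's condition: tan θ_B = n₂/n₁ = 1.654/1.000 = 1.6540.
So θ_B = arctan 1.6540 = 58.84°.

θ_B ≈ 58.84°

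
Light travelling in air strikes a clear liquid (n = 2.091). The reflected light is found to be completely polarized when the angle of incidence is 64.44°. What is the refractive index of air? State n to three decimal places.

At Brewster's angle, tan θ_B = n₂/n₁ with n₁ on the incident side (air) and n₂ on the transmitted side (a clear liquid).
n₁ = n₂ / tan θ_B = 2.091 / tan 64.44° = 1.000.

n ≈ 1.000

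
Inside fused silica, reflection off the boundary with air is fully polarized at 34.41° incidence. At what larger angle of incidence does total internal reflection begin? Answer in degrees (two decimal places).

n₂/n₁ = tan 34.41° = 0.6850; the critical angle satisfies sin θ_c = n₂/n₁.
θ_c = arcsin(0.6850) = 43.23°.

θ_c ≈ 43.23°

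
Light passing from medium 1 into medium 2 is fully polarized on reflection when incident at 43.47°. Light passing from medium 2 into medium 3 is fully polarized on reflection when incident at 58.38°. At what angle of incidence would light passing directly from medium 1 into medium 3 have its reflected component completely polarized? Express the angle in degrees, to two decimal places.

θ_B ≈ 57.00°

n₂/n₁ = tan 43.47° = 0.9480 and n₃/n₂ = tan 58.38° = 1.6242.
Multiplying, n₃/n₁ = 0.9480 × 1.6242 = 1.5397, and θ_B(1→3) = arctan 1.5397 = 57.00°.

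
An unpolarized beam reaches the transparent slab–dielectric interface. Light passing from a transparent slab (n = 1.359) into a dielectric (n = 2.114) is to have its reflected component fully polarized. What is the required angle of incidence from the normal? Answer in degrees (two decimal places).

θ_B ≈ 57.26°

Brewster's condition: tan θ_B = n₂/n₁ = 2.114/1.359 = 1.5556.
θ_B = arctan(1.5556) = 57.26°.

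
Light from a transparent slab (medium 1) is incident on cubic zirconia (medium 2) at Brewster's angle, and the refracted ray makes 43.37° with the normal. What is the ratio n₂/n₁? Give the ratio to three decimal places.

θ_B + θ_t = 90°, so θ_B = 90° − 43.37° = 46.63°.
Then n₂/n₁ = tan θ_B = tan 46.63° = 1.059.

n₂/n₁ ≈ 1.059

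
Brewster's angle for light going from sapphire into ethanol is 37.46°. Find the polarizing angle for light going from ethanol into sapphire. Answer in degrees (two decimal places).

The two Brewster angles are complementary: θ_B' = 90° − θ_B = 90° − 37.46° = 52.54°.

θ_B' ≈ 52.54°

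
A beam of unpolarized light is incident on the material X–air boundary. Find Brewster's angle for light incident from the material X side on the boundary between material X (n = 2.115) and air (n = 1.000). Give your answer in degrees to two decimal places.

Brewster's condition: tan θ_B = n₂/n₁ = 1.000/2.115 = 0.4728. Taking the arctangent, θ_B = 25.31°.

θ_B ≈ 25.31°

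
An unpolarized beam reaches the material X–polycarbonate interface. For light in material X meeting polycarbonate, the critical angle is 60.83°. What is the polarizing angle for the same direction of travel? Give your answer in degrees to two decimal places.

θ_B ≈ 41.13°

n₂/n₁ = sin θ_c = sin 60.83° = 0.8732.
tan θ_B equals the same ratio, so θ_B = arctan(0.8732) = 41.13°.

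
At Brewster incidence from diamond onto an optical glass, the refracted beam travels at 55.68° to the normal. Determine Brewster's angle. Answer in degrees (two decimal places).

θ_B ≈ 34.32°

At Brewster's angle the reflected and refracted rays are perpendicular, so θ_B + θ_t = 90°.
So θ_B = 90° − θ_t = 90° − 55.68° = 34.32°.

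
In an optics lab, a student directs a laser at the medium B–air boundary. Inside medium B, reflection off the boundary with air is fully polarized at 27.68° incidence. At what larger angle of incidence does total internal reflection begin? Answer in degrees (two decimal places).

n₂/n₁ = tan 27.68° = 0.5246; the critical angle satisfies sin θ_c = n₂/n₁.
θ_c = arcsin(0.5246) = 31.64°.

θ_c ≈ 31.64°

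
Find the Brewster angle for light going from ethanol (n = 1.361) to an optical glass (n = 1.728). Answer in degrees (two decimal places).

θ_B ≈ 51.78°

The reflected p-component vanishes when tan θ_B = n₂/n₁.
Here n₂/n₁ = 1.728/1.361 = 1.2697, and Brewster's law gives tan θ_B = n₂/n₁. Taking the arctangent, θ_B = 51.78°.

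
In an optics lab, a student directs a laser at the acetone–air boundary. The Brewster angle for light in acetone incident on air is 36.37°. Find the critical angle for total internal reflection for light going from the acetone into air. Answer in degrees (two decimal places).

θ_c ≈ 47.43°

n₂/n₁ = tan 36.37° = 0.7365; the critical angle satisfies sin θ_c = n₂/n₁.
θ_c = arcsin(0.7365) = 47.43°.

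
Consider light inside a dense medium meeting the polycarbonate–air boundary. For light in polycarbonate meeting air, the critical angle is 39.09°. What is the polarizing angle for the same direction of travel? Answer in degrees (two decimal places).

θ_B ≈ 32.23°

n₂/n₁ = sin θ_c = sin 39.09° = 0.6305.
tan θ_B equals the same ratio, so θ_B = arctan(0.6305) = 32.23°.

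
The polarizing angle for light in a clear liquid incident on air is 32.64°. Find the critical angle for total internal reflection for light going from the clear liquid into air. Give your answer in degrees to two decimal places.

θ_c ≈ 39.83°

tan θ_B = n₂/n₁ = tan 32.64° = 0.6405.
Total internal reflection: sin θ_c = n₂/n₁ = 0.6405.
θ_c = arcsin(0.6405) = 39.83°.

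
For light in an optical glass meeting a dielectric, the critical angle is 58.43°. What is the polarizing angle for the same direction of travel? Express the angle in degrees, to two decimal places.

θ_B ≈ 40.43°

sin θ_c = n₂/n₁, so n₂/n₁ = sin 58.43° = 0.8520.
Brewster: tan θ_B = n₂/n₁ = 0.8520.
θ_B = arctan(0.8520) = 40.43°.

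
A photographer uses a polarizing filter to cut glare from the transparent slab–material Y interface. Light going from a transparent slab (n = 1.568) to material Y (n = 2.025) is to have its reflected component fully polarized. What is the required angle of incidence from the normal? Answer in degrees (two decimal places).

θ_B ≈ 52.25°

tan θ_B = n₂/n₁ = 2.025/1.568 = 1.2915.
θ_B = arctan(1.2915) = 52.25°.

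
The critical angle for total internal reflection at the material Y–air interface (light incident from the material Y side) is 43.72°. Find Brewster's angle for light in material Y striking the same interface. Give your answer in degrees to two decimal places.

θ_B ≈ 34.65°

n₂/n₁ = sin θ_c = sin 43.72° = 0.6911.
tan θ_B equals the same ratio, so θ_B = arctan(0.6911) = 34.65°.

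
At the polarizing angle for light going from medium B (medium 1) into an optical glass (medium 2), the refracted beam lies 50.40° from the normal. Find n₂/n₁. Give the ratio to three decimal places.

At Brewster incidence θ_B = 90° − θ_t = 90° − 50.40° = 39.60°.
Then n₂/n₁ = tan θ_B = tan 39.60° = 0.827.

n₂/n₁ ≈ 0.827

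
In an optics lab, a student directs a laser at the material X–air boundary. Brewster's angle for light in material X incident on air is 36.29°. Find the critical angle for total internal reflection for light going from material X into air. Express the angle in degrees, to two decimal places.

θ_c ≈ 47.25°

tan θ_B = n₂/n₁ = tan 36.29° = 0.7343.
Total internal reflection: sin θ_c = n₂/n₁ = 0.7343.
θ_c = arcsin(0.7343) = 47.25°.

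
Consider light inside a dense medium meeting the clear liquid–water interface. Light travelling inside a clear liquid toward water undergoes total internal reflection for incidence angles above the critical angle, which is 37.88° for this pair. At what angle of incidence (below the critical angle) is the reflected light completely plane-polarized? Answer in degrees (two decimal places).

θ_B ≈ 31.55°

At the critical angle sin θ_c = n₂/n₁, giving n₂/n₁ = sin 37.88° = 0.6140.
Then tan θ_B = n₂/n₁ = 0.6140, so θ_B = arctan 0.6140 = 31.55°.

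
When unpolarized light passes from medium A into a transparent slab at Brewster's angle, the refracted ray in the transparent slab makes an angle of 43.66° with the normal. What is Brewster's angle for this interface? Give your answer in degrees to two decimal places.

At Brewster's angle the reflected and refracted rays are perpendicular, so θ_B + θ_t = 90°.
θ_B = 90° − 43.66° = 46.34°.

θ_B ≈ 46.34°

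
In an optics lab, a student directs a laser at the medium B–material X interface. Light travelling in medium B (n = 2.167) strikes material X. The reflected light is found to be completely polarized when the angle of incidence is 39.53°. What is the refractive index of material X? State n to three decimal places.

n ≈ 1.788

Brewster's law: tan θ_B = n₂/n₁ (light incident in medium B, refracted into material X).
n₂ = n₁ tan θ_B = 2.167 × tan 39.53° = 1.788.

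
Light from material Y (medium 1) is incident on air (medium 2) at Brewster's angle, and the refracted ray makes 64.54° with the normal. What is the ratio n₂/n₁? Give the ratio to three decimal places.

n₂/n₁ ≈ 0.476

θ_B + θ_t = 90°, so θ_B = 90° − 64.54° = 25.46°.
tan θ_B = n₂/n₁, so n₂/n₁ = tan 25.46° = 0.476.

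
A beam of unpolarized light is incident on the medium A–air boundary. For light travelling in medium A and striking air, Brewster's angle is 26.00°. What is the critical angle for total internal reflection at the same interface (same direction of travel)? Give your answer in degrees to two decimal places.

tan θ_B = n₂/n₁ = tan 26.00° = 0.4877.
Total internal reflection: sin θ_c = n₂/n₁ = 0.4877.
θ_c = arcsin(0.4877) = 29.19°.

θ_c ≈ 29.19°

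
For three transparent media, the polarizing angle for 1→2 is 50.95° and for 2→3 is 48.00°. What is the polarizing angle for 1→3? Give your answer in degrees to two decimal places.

tan θ_B(1→2) = n₂/n₁ = tan 50.95° = 1.2327.
tan θ_B(2→3) = n₃/n₂ = tan 48.00° = 1.1106.
n₃/n₁ = 1.3690. Then tan θ_B(1→3) = n₃/n₁, so θ_B(1→3) = arctan(1.3690) = 53.85°.

θ_B ≈ 53.85°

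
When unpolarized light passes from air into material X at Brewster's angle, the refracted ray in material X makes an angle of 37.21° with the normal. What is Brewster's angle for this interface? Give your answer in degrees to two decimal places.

θ_B ≈ 52.79°

At Brewster's angle the reflected and refracted rays are perpendicular, so θ_B + θ_t = 90°.
So θ_B = 90° − θ_t = 90° − 37.21° = 52.79°.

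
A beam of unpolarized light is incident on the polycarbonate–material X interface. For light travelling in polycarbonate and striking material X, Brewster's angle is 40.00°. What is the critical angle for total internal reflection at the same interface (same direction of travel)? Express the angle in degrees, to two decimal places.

n₂/n₁ = tan 40.00° = 0.8391; the critical angle satisfies sin θ_c = n₂/n₁.
θ_c = arcsin(0.8391) = 57.05°.

θ_c ≈ 57.05°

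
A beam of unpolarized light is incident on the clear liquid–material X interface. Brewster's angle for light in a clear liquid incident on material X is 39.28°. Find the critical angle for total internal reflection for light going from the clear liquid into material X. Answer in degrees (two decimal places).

θ_c ≈ 54.88°

From Brewster, n₂/n₁ = tan θ_B = tan 39.28° = 0.8179.
Then sin θ_c = n₂/n₁ = 0.8179, so θ_c = arcsin 0.8179 = 54.88°.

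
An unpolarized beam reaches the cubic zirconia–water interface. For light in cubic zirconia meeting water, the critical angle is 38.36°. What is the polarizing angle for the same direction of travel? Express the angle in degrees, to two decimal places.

n₂/n₁ = sin θ_c = sin 38.36° = 0.6206.
tan θ_B equals the same ratio, so θ_B = arctan(0.6206) = 31.82°.

θ_B ≈ 31.82°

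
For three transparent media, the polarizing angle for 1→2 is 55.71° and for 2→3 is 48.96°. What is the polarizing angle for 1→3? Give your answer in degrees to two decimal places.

n₂/n₁ = tan 55.71° = 1.4665 and n₃/n₂ = tan 48.96° = 1.1487.
n₃/n₁ = 1.6846. Then tan θ_B(1→3) = n₃/n₁, so θ_B(1→3) = arctan(1.6846) = 59.31°.

θ_B ≈ 59.31°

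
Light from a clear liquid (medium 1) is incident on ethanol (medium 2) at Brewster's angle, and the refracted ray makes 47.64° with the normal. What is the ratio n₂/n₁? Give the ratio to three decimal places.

n₂/n₁ ≈ 0.912

At Brewster incidence θ_B = 90° − θ_t = 90° − 47.64° = 42.36°.
Then n₂/n₁ = tan θ_B = tan 42.36° = 0.912.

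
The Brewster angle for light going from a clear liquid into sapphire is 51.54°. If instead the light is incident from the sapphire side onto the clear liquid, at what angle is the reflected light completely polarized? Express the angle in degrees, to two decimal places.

θ_B' ≈ 38.46°

tan θ_B' = n₁/n₂ = 1/tan θ_B, so θ_B' = 90° − θ_B.
θ_B' = 90° − 51.54° = 38.46°.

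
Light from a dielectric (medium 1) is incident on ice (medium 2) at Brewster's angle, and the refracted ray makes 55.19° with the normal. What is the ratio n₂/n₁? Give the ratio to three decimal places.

n₂/n₁ ≈ 0.695

θ_B + θ_t = 90°, so θ_B = 90° − 55.19° = 34.81°.
tan θ_B = n₂/n₁, so n₂/n₁ = tan 34.81° = 0.695.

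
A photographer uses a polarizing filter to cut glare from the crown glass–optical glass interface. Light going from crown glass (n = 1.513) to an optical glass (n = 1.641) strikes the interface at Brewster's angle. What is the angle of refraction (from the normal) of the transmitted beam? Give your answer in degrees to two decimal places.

First find Brewster's angle: tan θ_B = 1.641/1.513 = 1.0846, giving θ_B = 47.32°.
The refracted ray is perpendicular to the reflected ray, so θ_t = 90° − θ_B = 42.68°.

θ_t ≈ 42.68°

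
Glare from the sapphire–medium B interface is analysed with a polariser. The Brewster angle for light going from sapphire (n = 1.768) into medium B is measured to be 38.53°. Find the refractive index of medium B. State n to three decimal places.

n ≈ 1.408

At the Brewster angle, tan θ_B = n₂/n₁ with n₁ on the incident side (sapphire) and n₂ on the transmitted side (medium B).
n₂ = n₁ tan θ_B = 1.768 × tan 38.53° = 1.408.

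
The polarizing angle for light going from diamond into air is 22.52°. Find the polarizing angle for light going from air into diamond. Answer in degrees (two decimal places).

θ_B' ≈ 67.48°

The two Brewster angles are complementary: θ_B' = 90° − θ_B = 90° − 22.52° = 67.48°.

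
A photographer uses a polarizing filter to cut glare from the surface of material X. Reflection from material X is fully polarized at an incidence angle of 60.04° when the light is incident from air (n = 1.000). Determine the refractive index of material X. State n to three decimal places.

n ≈ 1.735

Brewster's law: tan θ_B = n₂/n₁ (light incident in air, refracted into material X).
n₂ = n₁ tan θ_B = 1.000 × tan 60.04° = 1.735.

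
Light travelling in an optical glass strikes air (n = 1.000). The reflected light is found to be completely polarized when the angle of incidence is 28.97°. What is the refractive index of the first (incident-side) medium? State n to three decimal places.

At Brewster's angle, tan θ_B = n₂/n₁ with n₁ on the incident side (an optical glass) and n₂ on the transmitted side (air).
n₁ = n₂ / tan θ_B = 1.000 / tan 28.97° = 1.806.

n ≈ 1.806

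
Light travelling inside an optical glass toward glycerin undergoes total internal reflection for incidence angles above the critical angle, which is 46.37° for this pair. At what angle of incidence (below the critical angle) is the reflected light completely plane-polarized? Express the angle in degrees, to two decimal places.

θ_B ≈ 35.90°

sin θ_c = n₂/n₁, so n₂/n₁ = sin 46.37° = 0.7238.
Brewster: tan θ_B = n₂/n₁ = 0.7238.
θ_B = arctan(0.7238) = 35.90°.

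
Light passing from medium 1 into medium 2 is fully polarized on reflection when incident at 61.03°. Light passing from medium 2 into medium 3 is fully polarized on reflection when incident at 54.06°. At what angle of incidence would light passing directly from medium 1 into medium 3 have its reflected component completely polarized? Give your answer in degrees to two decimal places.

n₂/n₁ = tan 61.03° = 1.8063 and n₃/n₂ = tan 54.06° = 1.3794.
So n₃/n₁ = (n₂/n₁)(n₃/n₂) = 1.8063 × 1.3794 = 2.4916.
θ_B(1→3) = arctan(2.4916) = 68.13°.

θ_B ≈ 68.13°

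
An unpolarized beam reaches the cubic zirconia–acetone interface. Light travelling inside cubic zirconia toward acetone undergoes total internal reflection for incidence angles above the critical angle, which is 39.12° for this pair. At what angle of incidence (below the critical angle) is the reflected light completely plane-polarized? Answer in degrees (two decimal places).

θ_B ≈ 32.25°

At the critical angle sin θ_c = n₂/n₁, giving n₂/n₁ = sin 39.12° = 0.6309.
Then tan θ_B = n₂/n₁ = 0.6309, so θ_B = arctan 0.6309 = 32.25°.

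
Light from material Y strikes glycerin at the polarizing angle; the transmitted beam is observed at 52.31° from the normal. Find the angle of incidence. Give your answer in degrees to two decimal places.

θ_B ≈ 37.69°

Since the reflected and refracted rays are at right angles at the polarizing angle, θ_B + θ_t = 90°.
So θ_B = 90° − θ_t = 90° − 52.31° = 37.69°.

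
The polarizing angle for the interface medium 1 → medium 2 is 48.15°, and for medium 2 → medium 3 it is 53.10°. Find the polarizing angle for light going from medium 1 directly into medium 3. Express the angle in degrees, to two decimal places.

θ_B ≈ 56.08°

n₂/n₁ = tan 48.15° = 1.1165 and n₃/n₂ = tan 53.10° = 1.3319.
So n₃/n₁ = (n₂/n₁)(n₃/n₂) = 1.1165 × 1.3319 = 1.4870.
θ_B(1→3) = arctan(1.4870) = 56.08°.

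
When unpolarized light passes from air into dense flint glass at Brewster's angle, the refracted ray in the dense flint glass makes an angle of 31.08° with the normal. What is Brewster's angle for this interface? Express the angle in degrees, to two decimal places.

θ_B ≈ 58.92°

Brewster's condition makes the reflected and refracted beams perpendicular: θ_B + θ_t = 90°.
θ_B = 90° − 31.08° = 58.92°.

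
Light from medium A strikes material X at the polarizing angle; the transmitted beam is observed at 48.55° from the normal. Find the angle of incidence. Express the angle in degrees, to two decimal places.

Since the reflected and refracted rays are at right angles at the polarizing angle, θ_B + θ_t = 90°.
θ_B = 90° − 48.55° = 41.45°.

θ_B ≈ 41.45°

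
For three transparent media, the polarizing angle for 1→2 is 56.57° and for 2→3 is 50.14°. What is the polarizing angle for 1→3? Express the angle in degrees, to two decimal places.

θ_B ≈ 61.14°

n₂/n₁ = tan 56.57° = 1.5149 and n₃/n₂ = tan 50.14° = 1.1977.
Multiplying, n₃/n₁ = 1.5149 × 1.1977 = 1.8143, and θ_B(1→3) = arctan 1.8143 = 61.14°.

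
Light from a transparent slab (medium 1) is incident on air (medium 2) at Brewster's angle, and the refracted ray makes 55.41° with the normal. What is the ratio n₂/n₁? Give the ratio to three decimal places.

At Brewster incidence θ_B = 90° − θ_t = 90° − 55.41° = 34.59°.
Then n₂/n₁ = tan θ_B = tan 34.59° = 0.690.

n₂/n₁ ≈ 0.690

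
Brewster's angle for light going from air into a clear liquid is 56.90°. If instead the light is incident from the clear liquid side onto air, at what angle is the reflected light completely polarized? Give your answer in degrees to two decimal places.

θ_B' ≈ 33.10°

Reversing the direction swaps n₁ and n₂, so tan θ_B' = 1/tan θ_B and θ_B' = 90° − θ_B.
Hence θ_B' = 90° − 56.90° = 33.10°.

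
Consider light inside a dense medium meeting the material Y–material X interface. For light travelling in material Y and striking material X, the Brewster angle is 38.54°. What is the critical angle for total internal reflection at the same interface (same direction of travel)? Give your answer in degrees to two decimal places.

tan θ_B = n₂/n₁ = tan 38.54° = 0.7966.
Total internal reflection: sin θ_c = n₂/n₁ = 0.7966.
θ_c = arcsin(0.7966) = 52.80°.

θ_c ≈ 52.80°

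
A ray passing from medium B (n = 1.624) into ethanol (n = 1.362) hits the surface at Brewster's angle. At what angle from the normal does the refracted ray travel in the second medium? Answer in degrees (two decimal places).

θ_t ≈ 50.01°

tan θ_B = n₂/n₁ = 1.362/1.624 = 0.8387, so θ_B = 39.99°.
The refracted ray is perpendicular to the reflected ray, so θ_t = 90° − θ_B = 50.01°.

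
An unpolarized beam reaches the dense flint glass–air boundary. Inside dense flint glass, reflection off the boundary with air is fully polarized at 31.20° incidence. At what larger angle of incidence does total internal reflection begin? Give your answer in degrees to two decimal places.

From Brewster, n₂/n₁ = tan θ_B = tan 31.20° = 0.6056.
Then sin θ_c = n₂/n₁ = 0.6056, so θ_c = arcsin 0.6056 = 37.27°.

θ_c ≈ 37.27°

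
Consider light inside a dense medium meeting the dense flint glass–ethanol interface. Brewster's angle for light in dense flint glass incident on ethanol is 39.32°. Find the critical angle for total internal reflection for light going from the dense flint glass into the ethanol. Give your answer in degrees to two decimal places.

From Brewster, n₂/n₁ = tan θ_B = tan 39.32° = 0.8191.
Then sin θ_c = n₂/n₁ = 0.8191, so θ_c = arcsin 0.8191 = 54.99°.

θ_c ≈ 54.99°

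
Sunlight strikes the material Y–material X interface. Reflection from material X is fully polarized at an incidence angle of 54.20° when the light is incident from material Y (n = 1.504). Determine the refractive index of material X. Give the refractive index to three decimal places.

n ≈ 2.085

At Brewster's angle, tan θ_B = n₂/n₁ with n₁ on the incident side (material Y) and n₂ on the transmitted side (material X).
n₂ = n₁ tan θ_B = 1.504 × tan 54.20° = 2.085.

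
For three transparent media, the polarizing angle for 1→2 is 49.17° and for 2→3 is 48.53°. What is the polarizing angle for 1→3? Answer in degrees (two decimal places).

tan θ_B(1→2) = n₂/n₁ = tan 49.17° = 1.1573.
tan θ_B(2→3) = n₃/n₂ = tan 48.53° = 1.1315.
n₃/n₁ = 1.3095. Then tan θ_B(1→3) = n₃/n₁, so θ_B(1→3) = arctan(1.3095) = 52.63°.

θ_B ≈ 52.63°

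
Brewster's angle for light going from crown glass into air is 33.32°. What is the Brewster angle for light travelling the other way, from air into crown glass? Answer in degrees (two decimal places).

The two Brewster angles are complementary: θ_B' = 90° − θ_B = 90° − 33.32° = 56.68°.

θ_B' ≈ 56.68°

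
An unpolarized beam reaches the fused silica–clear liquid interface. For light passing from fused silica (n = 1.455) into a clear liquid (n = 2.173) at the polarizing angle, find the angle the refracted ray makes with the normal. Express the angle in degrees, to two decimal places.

θ_B = arctan(n₂/n₁) = arctan(2.173/1.455) = 56.19°.
At Brewster's angle the reflected and refracted rays are perpendicular, so θ_t = 90° − θ_B = 90° − 56.19° = 33.81°.

θ_t ≈ 33.81°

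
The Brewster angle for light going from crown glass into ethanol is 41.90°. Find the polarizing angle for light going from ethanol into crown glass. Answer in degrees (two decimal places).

θ_B' ≈ 48.10°

tan θ_B' = n₁/n₂ = 1/tan θ_B, so θ_B' = 90° − θ_B.
θ_B' = 90° − 41.90° = 48.10°.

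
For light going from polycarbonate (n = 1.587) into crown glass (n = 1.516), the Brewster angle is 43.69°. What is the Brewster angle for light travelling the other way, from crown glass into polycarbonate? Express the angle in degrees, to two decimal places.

θ_B' ≈ 46.31°

Reversing the direction swaps n₁ and n₂, so tan θ_B' = 1/tan θ_B and θ_B' = 90° − θ_B.
Hence θ_B' = 90° − 43.69° = 46.31°.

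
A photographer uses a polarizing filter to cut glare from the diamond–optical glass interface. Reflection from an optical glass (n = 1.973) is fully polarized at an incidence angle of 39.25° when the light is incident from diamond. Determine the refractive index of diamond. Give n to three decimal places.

Full polarization of the reflected beam means tan θ_B = n₂/n₁, where n₁ is the incident medium (diamond).
n₁ = n₂ / tan θ_B = 1.973 / tan 39.25° = 2.415.

n ≈ 2.415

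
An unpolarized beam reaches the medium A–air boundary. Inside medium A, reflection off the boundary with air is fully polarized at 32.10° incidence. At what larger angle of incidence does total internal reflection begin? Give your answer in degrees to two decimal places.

θ_c ≈ 38.85°

n₂/n₁ = tan 32.10° = 0.6273; the critical angle satisfies sin θ_c = n₂/n₁.
θ_c = arcsin(0.6273) = 38.85°.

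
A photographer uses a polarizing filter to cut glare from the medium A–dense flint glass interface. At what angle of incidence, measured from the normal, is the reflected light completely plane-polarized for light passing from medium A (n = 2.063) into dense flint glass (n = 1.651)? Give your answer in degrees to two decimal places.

The reflected p-component vanishes when tan θ_B = n₂/n₁.
Brewster's condition: tan θ_B = n₂/n₁ = 1.651/2.063 = 0.8003.
θ_B = arctan(0.8003) = 38.67°.

θ_B ≈ 38.67°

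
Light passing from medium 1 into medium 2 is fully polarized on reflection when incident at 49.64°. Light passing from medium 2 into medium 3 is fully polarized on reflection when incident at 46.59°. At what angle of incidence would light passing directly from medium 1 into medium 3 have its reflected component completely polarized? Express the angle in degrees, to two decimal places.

θ_B ≈ 51.20°

tan θ_B(1→2) = n₂/n₁ = tan 49.64° = 1.1767.
tan θ_B(2→3) = n₃/n₂ = tan 46.59° = 1.0571.
Multiplying, n₃/n₁ = 1.1767 × 1.0571 = 1.2438, and θ_B(1→3) = arctan 1.2438 = 51.20°.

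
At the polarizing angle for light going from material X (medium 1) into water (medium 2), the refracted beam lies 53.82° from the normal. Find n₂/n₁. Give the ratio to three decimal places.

n₂/n₁ ≈ 0.731

θ_B + θ_t = 90°, so θ_B = 90° − 53.82° = 36.18°.
tan θ_B = n₂/n₁, so n₂/n₁ = tan 36.18° = 0.731.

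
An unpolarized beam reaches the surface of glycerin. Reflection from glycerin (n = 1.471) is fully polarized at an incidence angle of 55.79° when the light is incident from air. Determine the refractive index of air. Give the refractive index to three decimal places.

n ≈ 1.000

Brewster's law: tan θ_B = n₂/n₁ (light incident in air, refracted into glycerin).
n₁ = n₂ / tan θ_B = 1.471 / tan 55.79° = 1.000.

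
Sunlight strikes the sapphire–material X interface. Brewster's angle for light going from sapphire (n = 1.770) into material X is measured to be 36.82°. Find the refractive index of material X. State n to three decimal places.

n ≈ 1.325

At Brewster's angle, tan θ_B = n₂/n₁ with n₁ on the incident side (sapphire) and n₂ on the transmitted side (material X).
n₂ = n₁ tan θ_B = 1.770 × tan 36.82° = 1.325.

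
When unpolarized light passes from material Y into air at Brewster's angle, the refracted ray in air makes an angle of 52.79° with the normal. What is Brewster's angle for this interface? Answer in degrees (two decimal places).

Since the reflected and refracted rays are at right angles at the polarizing angle, θ_B + θ_t = 90°.
θ_B = 90° − 52.79° = 37.21°.

θ_B ≈ 37.21°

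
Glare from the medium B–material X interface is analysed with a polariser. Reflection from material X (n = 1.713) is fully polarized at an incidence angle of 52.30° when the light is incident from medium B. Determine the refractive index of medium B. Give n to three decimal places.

n ≈ 1.324

Full polarization of the reflected beam means tan θ_B = n₂/n₁, where n₁ is the incident medium (medium B).
n₁ = n₂ / tan θ_B = 1.713 / tan 52.30° = 1.324.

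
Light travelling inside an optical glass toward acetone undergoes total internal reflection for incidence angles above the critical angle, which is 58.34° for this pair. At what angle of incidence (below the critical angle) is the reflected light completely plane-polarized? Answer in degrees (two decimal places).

θ_B ≈ 40.40°

At the critical angle sin θ_c = n₂/n₁, giving n₂/n₁ = sin 58.34° = 0.8512.
Then tan θ_B = n₂/n₁ = 0.8512, so θ_B = arctan 0.8512 = 40.40°.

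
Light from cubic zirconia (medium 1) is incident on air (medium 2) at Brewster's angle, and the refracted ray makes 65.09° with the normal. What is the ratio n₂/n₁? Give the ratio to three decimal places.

n₂/n₁ ≈ 0.464

θ_B + θ_t = 90°, so θ_B = 90° − 65.09° = 24.91°.
tan θ_B = n₂/n₁, so n₂/n₁ = tan 24.91° = 0.464.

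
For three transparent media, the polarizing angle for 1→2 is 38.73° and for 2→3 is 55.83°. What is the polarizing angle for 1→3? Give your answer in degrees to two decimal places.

θ_B ≈ 49.75°

Each Brewster angle gives a ratio: n₂/n₁ = tan 38.73° = 0.8020, n₃/n₂ = tan 55.83° = 1.4731.
n₃/n₁ = 1.1815. Then tan θ_B(1→3) = n₃/n₁, so θ_B(1→3) = arctan(1.1815) = 49.75°.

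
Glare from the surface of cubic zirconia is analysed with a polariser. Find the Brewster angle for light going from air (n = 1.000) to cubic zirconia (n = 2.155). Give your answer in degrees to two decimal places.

θ_B ≈ 65.11°

The reflected p-component vanishes when tan θ_B = n₂/n₁.
Brewster's condition: tan θ_B = n₂/n₁ = 2.155/1.000 = 2.1550. Taking the arctangent, θ_B = 65.11°.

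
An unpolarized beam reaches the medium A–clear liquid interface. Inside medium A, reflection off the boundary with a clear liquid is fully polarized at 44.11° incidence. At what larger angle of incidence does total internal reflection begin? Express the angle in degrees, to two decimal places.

θ_c ≈ 75.79°

n₂/n₁ = tan 44.11° = 0.9694; the critical angle satisfies sin θ_c = n₂/n₁.
θ_c = arcsin(0.9694) = 75.79°.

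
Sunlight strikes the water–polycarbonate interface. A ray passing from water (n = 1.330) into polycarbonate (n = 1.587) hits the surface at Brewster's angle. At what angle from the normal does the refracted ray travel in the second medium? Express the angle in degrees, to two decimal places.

θ_t ≈ 39.97°

First find Brewster's angle: tan θ_B = 1.587/1.330 = 1.1932, giving θ_B = 50.03°.
Since θ_B + θ_t = 90° at Brewster incidence, θ_t = 90° − 50.03° = 39.97°.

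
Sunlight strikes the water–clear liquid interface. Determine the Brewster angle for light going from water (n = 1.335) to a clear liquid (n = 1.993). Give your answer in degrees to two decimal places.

tan θ_B = n₂/n₁ = 1.993/1.335 = 1.4929.
θ_B = arctan(1.4929) = 56.18°.

θ_B ≈ 56.18°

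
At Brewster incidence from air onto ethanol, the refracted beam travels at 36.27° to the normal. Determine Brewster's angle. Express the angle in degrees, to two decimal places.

Brewster's condition makes the reflected and refracted beams perpendicular: θ_B + θ_t = 90°.
So θ_B = 90° − θ_t = 90° − 36.27° = 53.73°.

θ_B ≈ 53.73°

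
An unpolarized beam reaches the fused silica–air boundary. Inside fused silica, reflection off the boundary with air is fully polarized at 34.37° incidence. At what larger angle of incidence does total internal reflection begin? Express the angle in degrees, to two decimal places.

θ_c ≈ 43.15°

From Brewster, n₂/n₁ = tan θ_B = tan 34.37° = 0.6839.
Then sin θ_c = n₂/n₁ = 0.6839, so θ_c = arcsin 0.6839 = 43.15°.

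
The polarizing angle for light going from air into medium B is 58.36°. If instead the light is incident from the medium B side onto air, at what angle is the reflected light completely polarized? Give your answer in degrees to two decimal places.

The two Brewster angles are complementary: θ_B' = 90° − θ_B = 90° − 58.36° = 31.64°.

θ_B' ≈ 31.64°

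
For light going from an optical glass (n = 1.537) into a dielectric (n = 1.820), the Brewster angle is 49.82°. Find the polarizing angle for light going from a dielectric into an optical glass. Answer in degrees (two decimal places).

The two Brewster angles are complementary: θ_B' = 90° − θ_B = 90° − 49.82° = 40.18°.

θ_B' ≈ 40.18°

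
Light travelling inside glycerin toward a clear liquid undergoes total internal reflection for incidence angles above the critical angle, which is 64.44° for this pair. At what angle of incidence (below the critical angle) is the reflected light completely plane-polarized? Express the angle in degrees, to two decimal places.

θ_B ≈ 42.05°

n₂/n₁ = sin θ_c = sin 64.44° = 0.9021.
tan θ_B equals the same ratio, so θ_B = arctan(0.9021) = 42.05°.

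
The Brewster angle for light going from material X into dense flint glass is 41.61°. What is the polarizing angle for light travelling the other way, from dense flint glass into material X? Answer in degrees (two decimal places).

θ_B' ≈ 48.39°

The two Brewster angles are complementary: θ_B' = 90° − θ_B = 90° − 41.61° = 48.39°.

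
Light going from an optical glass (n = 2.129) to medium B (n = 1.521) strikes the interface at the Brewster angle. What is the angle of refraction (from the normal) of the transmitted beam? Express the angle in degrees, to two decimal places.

θ_t ≈ 54.46°

First find Brewster's angle: tan θ_B = 1.521/2.129 = 0.7144, giving θ_B = 35.54°.
At Brewster's angle the reflected and refracted rays are perpendicular, so θ_t = 90° − θ_B = 90° − 35.54° = 54.46°.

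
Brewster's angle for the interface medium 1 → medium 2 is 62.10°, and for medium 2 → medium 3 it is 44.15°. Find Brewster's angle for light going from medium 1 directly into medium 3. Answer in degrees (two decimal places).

Each Brewster angle gives a ratio: n₂/n₁ = tan 62.10° = 1.8887, n₃/n₂ = tan 44.15° = 0.9708.
n₃/n₁ = 1.8334. Then tan θ_B(1→3) = n₃/n₁, so θ_B(1→3) = arctan(1.8334) = 61.39°.

θ_B ≈ 61.39°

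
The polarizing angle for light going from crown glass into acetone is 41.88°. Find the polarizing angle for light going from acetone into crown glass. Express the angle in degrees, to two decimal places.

θ_B' ≈ 48.12°

The two Brewster angles are complementary: θ_B' = 90° − θ_B = 90° − 41.88° = 48.12°.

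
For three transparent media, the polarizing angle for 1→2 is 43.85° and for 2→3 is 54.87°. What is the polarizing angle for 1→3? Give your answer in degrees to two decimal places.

Each Brewster angle gives a ratio: n₂/n₁ = tan 43.85° = 0.9606, n₃/n₂ = tan 54.87° = 1.4213.
Multiplying, n₃/n₁ = 0.9606 × 1.4213 = 1.3653, and θ_B(1→3) = arctan 1.3653 = 53.78°.

θ_B ≈ 53.78°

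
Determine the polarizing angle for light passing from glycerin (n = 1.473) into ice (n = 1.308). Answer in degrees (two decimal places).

θ_B ≈ 41.60°

At Brewster's angle the reflected and refracted rays are perpendicular, which with Snell's law gives tan θ_B = n₂/n₁.
tan θ_B = n₂/n₁ = 1.308/1.473 = 0.8880.
So θ_B = arctan 0.8880 = 41.60°.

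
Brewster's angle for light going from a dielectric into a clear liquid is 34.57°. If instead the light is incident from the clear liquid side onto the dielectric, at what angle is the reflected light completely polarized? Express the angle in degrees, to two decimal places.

θ_B' ≈ 55.43°

Reversing the direction swaps n₁ and n₂, so tan θ_B' = 1/tan θ_B and θ_B' = 90° − θ_B.
Hence θ_B' = 90° − 34.57° = 55.43°.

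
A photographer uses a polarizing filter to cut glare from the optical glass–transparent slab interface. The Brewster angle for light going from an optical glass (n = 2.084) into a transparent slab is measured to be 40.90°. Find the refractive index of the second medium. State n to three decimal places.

n ≈ 1.805

Brewster's law: tan θ_B = n₂/n₁ (light incident in an optical glass, refracted into a transparent slab).
n₂ = n₁ tan θ_B = 2.084 × tan 40.90° = 1.805.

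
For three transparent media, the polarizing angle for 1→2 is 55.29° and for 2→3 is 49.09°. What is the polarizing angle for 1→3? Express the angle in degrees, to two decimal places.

Each Brewster angle gives a ratio: n₂/n₁ = tan 55.29° = 1.4436, n₃/n₂ = tan 49.09° = 1.1540.
n₃/n₁ = 1.6660. Then tan θ_B(1→3) = n₃/n₁, so θ_B(1→3) = arctan(1.6660) = 59.03°.

θ_B ≈ 59.03°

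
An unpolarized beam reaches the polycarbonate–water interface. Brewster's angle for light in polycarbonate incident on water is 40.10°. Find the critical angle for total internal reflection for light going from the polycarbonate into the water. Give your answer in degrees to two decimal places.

θ_c ≈ 57.36°

From Brewster, n₂/n₁ = tan θ_B = tan 40.10° = 0.8421.
Then sin θ_c = n₂/n₁ = 0.8421, so θ_c = arcsin 0.8421 = 57.36°.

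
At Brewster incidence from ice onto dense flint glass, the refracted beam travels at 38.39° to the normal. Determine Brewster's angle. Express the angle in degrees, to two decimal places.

θ_B ≈ 51.61°

Brewster's condition makes the reflected and refracted beams perpendicular: θ_B + θ_t = 90°.
θ_B = 90° − 38.39° = 51.61°.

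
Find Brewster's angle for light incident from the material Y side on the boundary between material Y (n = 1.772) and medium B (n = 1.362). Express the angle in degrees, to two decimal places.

Brewster's condition: tan θ_B = n₂/n₁ = 1.362/1.772 = 0.7686.
So θ_B = arctan 0.7686 = 37.55°.

θ_B ≈ 37.55°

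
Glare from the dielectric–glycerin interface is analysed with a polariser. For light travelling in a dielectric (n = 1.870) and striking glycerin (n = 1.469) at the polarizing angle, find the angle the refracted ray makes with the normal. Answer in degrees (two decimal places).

θ_B = arctan(n₂/n₁) = arctan(1.469/1.870) = 38.15°.
At Brewster's angle the reflected and refracted rays are perpendicular, so θ_t = 90° − θ_B = 90° − 38.15° = 51.85°.

θ_t ≈ 51.85°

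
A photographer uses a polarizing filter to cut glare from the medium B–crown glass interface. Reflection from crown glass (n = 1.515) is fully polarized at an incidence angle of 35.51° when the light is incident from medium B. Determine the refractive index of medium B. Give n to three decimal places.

n ≈ 2.123

At the polarizing angle, tan θ_B = n₂/n₁ with n₁ on the incident side (medium B) and n₂ on the transmitted side (crown glass).
n₁ = n₂ / tan θ_B = 1.515 / tan 35.51° = 2.123.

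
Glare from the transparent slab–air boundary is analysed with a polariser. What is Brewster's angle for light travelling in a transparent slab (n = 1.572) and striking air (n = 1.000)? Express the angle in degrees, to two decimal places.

θ_B ≈ 32.46°

At Brewster's angle the reflected and refracted rays are perpendicular, which with Snell's law gives tan θ_B = n₂/n₁.
Here n₂/n₁ = 1.000/1.572 = 0.6361, and Brewster's law gives tan θ_B = n₂/n₁.
θ_B = arctan(0.6361) = 32.46°.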